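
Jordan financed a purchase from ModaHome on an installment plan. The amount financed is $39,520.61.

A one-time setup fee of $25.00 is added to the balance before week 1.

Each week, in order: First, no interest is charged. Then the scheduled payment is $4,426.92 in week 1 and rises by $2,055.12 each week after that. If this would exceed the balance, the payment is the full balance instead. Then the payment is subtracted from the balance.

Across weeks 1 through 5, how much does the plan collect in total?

$39,545.61

Week 1: opening $39,545.61; payment $4,426.92; balance $35,118.69
Week 2: opening $35,118.69; payment $6,482.04; balance $28,636.65
Week 3: opening $28,636.65; payment $8,537.16; balance $20,099.49
Week 4: opening $20,099.49; payment $10,592.28; balance $9,507.21
Week 5: opening $9,507.21; payment $9,507.21; balance $0.00
Total paid: $39,545.61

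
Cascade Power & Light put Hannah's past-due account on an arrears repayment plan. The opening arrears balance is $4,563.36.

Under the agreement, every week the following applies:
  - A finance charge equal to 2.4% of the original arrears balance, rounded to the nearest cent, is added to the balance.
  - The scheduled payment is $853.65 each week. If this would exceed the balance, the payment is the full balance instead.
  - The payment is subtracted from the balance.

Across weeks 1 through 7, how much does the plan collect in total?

Week 1: opening $4,563.36; interest $109.52 → $4,672.88; payment $853.65; balance $3,819.23
Week 2: opening $3,819.23; interest $109.52 → $3,928.75; payment $853.65; balance $3,075.10
Week 3: opening $3,075.10; interest $109.52 → $3,184.62; payment $853.65; balance $2,330.97
Week 4: opening $2,330.97; interest $109.52 → $2,440.49; payment $853.65; balance $1,586.84
Week 5: opening $1,586.84; interest $109.52 → $1,696.36; payment $853.65; balance $842.71
Week 6: opening $842.71; interest $109.52 → $952.23; payment $853.65; balance $98.58
Week 7: opening $98.58; interest $109.52 → $208.10; payment $208.10; balance $0.00
Total paid: $5,330.00

$5,330.00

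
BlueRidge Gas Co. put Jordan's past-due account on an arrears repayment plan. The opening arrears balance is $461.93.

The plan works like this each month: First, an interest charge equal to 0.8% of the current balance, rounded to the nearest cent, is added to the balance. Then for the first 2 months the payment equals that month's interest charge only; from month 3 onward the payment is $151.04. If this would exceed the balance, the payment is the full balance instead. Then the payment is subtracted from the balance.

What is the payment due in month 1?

$3.70

Month 1: $461.93 +$3.70 interest = $465.63; pay $3.70 → $461.93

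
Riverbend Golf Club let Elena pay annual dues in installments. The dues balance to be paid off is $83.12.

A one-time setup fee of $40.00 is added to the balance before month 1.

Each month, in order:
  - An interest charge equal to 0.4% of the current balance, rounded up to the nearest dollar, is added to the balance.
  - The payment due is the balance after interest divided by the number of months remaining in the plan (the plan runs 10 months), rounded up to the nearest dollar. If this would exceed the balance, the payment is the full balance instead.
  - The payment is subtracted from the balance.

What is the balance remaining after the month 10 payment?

$0.00

Month 1: opening $123.12; interest $1.00 → $124.12; payment $13.00; balance $111.12
Month 2: opening $111.12; interest $1.00 → $112.12; payment $13.00; balance $99.12
Month 3: opening $99.12; interest $1.00 → $100.12; payment $13.00; balance $87.12
Month 4: opening $87.12; interest $1.00 → $88.12; payment $13.00; balance $75.12
Month 5: opening $75.12; interest $1.00 → $76.12; payment $13.00; balance $63.12
Month 6: opening $63.12; interest $1.00 → $64.12; payment $13.00; balance $51.12
Month 7: opening $51.12; interest $1.00 → $52.12; payment $14.00; balance $38.12
Month 8: opening $38.12; interest $1.00 → $39.12; payment $14.00; balance $25.12
Month 9: opening $25.12; interest $1.00 → $26.12; payment $14.00; balance $12.12
Month 10: opening $12.12; interest $1.00 → $13.12; payment $13.12; balance $0.00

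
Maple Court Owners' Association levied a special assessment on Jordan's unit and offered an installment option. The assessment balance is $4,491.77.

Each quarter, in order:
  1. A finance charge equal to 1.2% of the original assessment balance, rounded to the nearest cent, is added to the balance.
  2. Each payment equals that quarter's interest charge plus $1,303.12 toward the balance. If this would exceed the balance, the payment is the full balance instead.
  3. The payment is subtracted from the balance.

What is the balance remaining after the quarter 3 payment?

$582.41

Quarter 1: opening $4,491.77; interest $53.90 → $4,545.67; payment $1,357.02; balance $3,188.65
Quarter 2: opening $3,188.65; interest $53.90 → $3,242.55; payment $1,357.02; balance $1,885.53
Quarter 3: opening $1,885.53; interest $53.90 → $1,939.43; payment $1,357.02; balance $582.41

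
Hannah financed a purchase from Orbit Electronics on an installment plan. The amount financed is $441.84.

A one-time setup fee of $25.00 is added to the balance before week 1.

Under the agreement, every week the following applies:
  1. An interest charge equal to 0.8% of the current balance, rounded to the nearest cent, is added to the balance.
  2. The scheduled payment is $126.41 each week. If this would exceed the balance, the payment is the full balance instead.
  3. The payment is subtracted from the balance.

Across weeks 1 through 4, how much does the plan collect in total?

# | Opening | Interest | Payment | End bal
1 | $466.84 | $3.73 | $126.41 | $344.16
2 | $344.16 | $2.75 | $126.41 | $220.50
3 | $220.50 | $1.76 | $126.41 | $95.85
4 | $95.85 | $0.77 | $96.62 | $0.00
Total paid: $475.85

$475.85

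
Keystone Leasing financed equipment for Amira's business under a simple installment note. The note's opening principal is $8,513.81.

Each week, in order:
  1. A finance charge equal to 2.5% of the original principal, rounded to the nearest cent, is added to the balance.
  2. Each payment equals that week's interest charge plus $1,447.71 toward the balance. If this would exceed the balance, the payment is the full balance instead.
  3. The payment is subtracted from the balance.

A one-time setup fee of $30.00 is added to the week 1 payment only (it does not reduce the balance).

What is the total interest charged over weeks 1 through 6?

Week 1: $8,513.81 +$212.85 interest = $8,726.66; pay $1,660.56 (+ $30.00 fee) → $7,066.10
Week 2: $7,066.10 +$212.85 interest = $7,278.95; pay $1,660.56 → $5,618.39
Week 3: $5,618.39 +$212.85 interest = $5,831.24; pay $1,660.56 → $4,170.68
Week 4: $4,170.68 +$212.85 interest = $4,383.53; pay $1,660.56 → $2,722.97
Week 5: $2,722.97 +$212.85 interest = $2,935.82; pay $1,660.56 → $1,275.26
Week 6: $1,275.26 +$212.85 interest = $1,488.11; pay $1,488.11 → $0.00
Total interest: $212.85 + $212.85 + $212.85 + $212.85 + $212.85 + $212.85 = $1,277.10

$1,277.10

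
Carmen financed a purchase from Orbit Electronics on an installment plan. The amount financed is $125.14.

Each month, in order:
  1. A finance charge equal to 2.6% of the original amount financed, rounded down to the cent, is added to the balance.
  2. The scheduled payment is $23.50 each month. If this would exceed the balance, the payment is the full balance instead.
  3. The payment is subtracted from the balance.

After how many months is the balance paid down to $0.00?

Month 1: opening $125.14; interest $3.25 → $128.39; payment $23.50; balance $104.89
Month 2: opening $104.89; interest $3.25 → $108.14; payment $23.50; balance $84.64
Month 3: opening $84.64; interest $3.25 → $87.89; payment $23.50; balance $64.39
Month 4: opening $64.39; interest $3.25 → $67.64; payment $23.50; balance $44.14
Month 5: opening $44.14; interest $3.25 → $47.39; payment $23.50; balance $23.89
Month 6: opening $23.89; interest $3.25 → $27.14; payment $23.50; balance $3.64
Month 7: opening $3.64; interest $3.25 → $6.89; payment $6.89; balance $0.00
Balance reaches $0.00 in month 7.

7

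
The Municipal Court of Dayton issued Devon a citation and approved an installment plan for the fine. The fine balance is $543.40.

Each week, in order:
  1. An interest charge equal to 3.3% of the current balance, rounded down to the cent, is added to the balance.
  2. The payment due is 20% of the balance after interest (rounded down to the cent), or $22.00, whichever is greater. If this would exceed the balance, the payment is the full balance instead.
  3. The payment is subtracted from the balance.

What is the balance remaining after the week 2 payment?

$371.11

# | Opening | Interest | Payment | End bal
1 | $543.40 | $17.93 | $112.26 | $449.07
2 | $449.07 | $14.81 | $92.77 | $371.11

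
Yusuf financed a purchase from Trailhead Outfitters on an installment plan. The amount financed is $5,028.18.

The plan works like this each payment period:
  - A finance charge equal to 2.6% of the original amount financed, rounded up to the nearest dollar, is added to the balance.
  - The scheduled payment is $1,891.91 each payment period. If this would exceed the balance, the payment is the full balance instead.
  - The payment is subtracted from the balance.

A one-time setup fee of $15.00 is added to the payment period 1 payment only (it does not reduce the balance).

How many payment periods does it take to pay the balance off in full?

3

Payment period 1: opening $5,028.18; interest $131.00 → $5,159.18; payment $1,891.91 (+ $15.00 fee); balance $3,267.27
Payment period 2: opening $3,267.27; interest $131.00 → $3,398.27; payment $1,891.91; balance $1,506.36
Payment period 3: opening $1,506.36; interest $131.00 → $1,637.36; payment $1,637.36; balance $0.00
Balance reaches $0.00 in payment period 3.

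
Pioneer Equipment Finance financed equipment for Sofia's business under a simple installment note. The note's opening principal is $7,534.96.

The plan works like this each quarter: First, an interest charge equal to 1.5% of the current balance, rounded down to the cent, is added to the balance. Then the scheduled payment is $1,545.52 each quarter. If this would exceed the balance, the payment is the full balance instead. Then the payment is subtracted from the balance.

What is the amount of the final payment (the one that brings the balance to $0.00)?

$156.65

# | Opening | Interest | Payment | End bal
1 | $7,534.96 | $113.02 | $1,545.52 | $6,102.46
2 | $6,102.46 | $91.53 | $1,545.52 | $4,648.47
3 | $4,648.47 | $69.72 | $1,545.52 | $3,172.67
4 | $3,172.67 | $47.59 | $1,545.52 | $1,674.74
5 | $1,674.74 | $25.12 | $1,545.52 | $154.34
6 | $154.34 | $2.31 | $156.65 | $0.00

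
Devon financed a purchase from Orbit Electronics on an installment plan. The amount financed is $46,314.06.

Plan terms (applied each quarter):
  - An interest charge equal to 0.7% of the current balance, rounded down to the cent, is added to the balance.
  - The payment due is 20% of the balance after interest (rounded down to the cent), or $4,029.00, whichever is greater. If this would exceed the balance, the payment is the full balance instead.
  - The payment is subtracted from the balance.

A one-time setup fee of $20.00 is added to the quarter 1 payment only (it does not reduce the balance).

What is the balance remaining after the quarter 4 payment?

# | Opening | Interest | Payment | Fee | End bal
1 | $46,314.06 | $324.19 | $9,327.65 | $20.00 | $37,310.60
2 | $37,310.60 | $261.17 | $7,514.35 | — | $30,057.42
3 | $30,057.42 | $210.40 | $6,053.56 | — | $24,214.26
4 | $24,214.26 | $169.49 | $4,876.75 | — | $19,507.00

$19,507.00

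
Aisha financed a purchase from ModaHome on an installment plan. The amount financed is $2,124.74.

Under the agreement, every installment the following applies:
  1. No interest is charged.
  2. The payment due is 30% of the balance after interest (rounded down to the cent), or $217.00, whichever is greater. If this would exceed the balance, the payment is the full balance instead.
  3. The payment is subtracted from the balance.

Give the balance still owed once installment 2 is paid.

$1,041.13

Installment 1: opening $2,124.74; payment $637.42; balance $1,487.32
Installment 2: opening $1,487.32; payment $446.19; balance $1,041.13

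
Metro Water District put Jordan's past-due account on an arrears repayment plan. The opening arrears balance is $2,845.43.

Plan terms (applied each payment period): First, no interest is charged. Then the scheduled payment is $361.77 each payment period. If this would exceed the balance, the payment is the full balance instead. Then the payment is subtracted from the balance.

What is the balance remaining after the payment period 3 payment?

# | Opening | Payment | End bal
1 | $2,845.43 | $361.77 | $2,483.66
2 | $2,483.66 | $361.77 | $2,121.89
3 | $2,121.89 | $361.77 | $1,760.12

$1,760.12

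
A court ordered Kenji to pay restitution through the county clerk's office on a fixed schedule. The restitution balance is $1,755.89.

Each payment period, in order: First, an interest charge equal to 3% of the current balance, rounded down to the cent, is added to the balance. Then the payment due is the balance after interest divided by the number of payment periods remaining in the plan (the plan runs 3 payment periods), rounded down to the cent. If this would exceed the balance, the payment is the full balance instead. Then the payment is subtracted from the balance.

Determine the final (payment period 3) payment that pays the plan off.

$639.56

Payment period 1: opening $1,755.89; interest $52.67 → $1,808.56; payment $602.85; balance $1,205.71
Payment period 2: opening $1,205.71; interest $36.17 → $1,241.88; payment $620.94; balance $620.94
Payment period 3: opening $620.94; interest $18.62 → $639.56; payment $639.56; balance $0.00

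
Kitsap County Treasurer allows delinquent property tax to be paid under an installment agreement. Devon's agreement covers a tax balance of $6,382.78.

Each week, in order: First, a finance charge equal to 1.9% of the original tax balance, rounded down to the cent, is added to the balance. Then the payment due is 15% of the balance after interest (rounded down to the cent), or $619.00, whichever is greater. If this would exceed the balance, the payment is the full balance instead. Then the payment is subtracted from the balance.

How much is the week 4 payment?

$645.94

Week 1: opening $6,382.78; interest $121.27 → $6,504.05; payment $975.60; balance $5,528.45
Week 2: opening $5,528.45; interest $121.27 → $5,649.72; payment $847.45; balance $4,802.27
Week 3: opening $4,802.27; interest $121.27 → $4,923.54; payment $738.53; balance $4,185.01
Week 4: opening $4,185.01; interest $121.27 → $4,306.28; payment $645.94; balance $3,660.34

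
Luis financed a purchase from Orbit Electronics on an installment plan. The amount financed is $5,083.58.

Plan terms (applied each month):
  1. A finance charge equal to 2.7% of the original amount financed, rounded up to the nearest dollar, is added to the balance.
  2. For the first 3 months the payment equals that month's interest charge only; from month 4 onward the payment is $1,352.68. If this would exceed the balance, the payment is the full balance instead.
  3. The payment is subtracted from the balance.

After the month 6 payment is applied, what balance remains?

$1,439.54

# | Opening | Interest | Payment | End bal
1 | $5,083.58 | $138.00 | $138.00 | $5,083.58
2 | $5,083.58 | $138.00 | $138.00 | $5,083.58
3 | $5,083.58 | $138.00 | $138.00 | $5,083.58
4 | $5,083.58 | $138.00 | $1,352.68 | $3,868.90
5 | $3,868.90 | $138.00 | $1,352.68 | $2,654.22
6 | $2,654.22 | $138.00 | $1,352.68 | $1,439.54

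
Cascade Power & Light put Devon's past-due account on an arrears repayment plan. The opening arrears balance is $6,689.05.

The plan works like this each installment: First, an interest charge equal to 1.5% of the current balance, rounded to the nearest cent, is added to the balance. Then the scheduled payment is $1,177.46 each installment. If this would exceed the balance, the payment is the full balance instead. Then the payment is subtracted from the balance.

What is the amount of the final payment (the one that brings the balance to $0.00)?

# | Opening | Interest | Payment | End bal
1 | $6,689.05 | $100.34 | $1,177.46 | $5,611.93
2 | $5,611.93 | $84.18 | $1,177.46 | $4,518.65
3 | $4,518.65 | $67.78 | $1,177.46 | $3,408.97
4 | $3,408.97 | $51.13 | $1,177.46 | $2,282.64
5 | $2,282.64 | $34.24 | $1,177.46 | $1,139.42
6 | $1,139.42 | $17.09 | $1,156.51 | $0.00

$1,156.51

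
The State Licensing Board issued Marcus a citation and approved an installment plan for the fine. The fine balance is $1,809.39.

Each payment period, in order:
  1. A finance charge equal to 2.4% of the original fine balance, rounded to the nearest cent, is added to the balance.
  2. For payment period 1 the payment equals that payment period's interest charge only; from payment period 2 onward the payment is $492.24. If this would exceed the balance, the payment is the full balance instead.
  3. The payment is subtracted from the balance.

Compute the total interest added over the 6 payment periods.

Payment period 1: opening $1,809.39; interest $43.43 → $1,852.82; payment $43.43; balance $1,809.39
Payment period 2: opening $1,809.39; interest $43.43 → $1,852.82; payment $492.24; balance $1,360.58
Payment period 3: opening $1,360.58; interest $43.43 → $1,404.01; payment $492.24; balance $911.77
Payment period 4: opening $911.77; interest $43.43 → $955.20; payment $492.24; balance $462.96
Payment period 5: opening $462.96; interest $43.43 → $506.39; payment $492.24; balance $14.15
Payment period 6: opening $14.15; interest $43.43 → $57.58; payment $57.58; balance $0.00
Total interest: $43.43 + $43.43 + $43.43 + $43.43 + $43.43 + $43.43 = $260.58

$260.58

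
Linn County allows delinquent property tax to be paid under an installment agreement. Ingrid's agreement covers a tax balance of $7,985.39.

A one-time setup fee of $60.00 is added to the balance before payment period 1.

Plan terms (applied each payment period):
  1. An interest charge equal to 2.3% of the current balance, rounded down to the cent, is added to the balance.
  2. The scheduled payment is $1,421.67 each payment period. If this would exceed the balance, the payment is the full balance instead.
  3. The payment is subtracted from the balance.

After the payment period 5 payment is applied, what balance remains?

$1,571.19

Payment period 1: opening $8,045.39; interest $185.04 → $8,230.43; payment $1,421.67; balance $6,808.76
Payment period 2: opening $6,808.76; interest $156.60 → $6,965.36; payment $1,421.67; balance $5,543.69
Payment period 3: opening $5,543.69; interest $127.50 → $5,671.19; payment $1,421.67; balance $4,249.52
Payment period 4: opening $4,249.52; interest $97.73 → $4,347.25; payment $1,421.67; balance $2,925.58
Payment period 5: opening $2,925.58; interest $67.28 → $2,992.86; payment $1,421.67; balance $1,571.19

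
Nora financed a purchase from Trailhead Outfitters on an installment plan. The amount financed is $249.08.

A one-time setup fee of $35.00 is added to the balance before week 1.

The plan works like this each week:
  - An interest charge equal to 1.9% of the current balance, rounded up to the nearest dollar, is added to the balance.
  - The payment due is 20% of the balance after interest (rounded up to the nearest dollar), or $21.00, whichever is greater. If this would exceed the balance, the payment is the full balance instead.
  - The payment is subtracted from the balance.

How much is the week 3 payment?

# | Opening | Interest | Payment | End bal
1 | $284.08 | $6.00 | $59.00 | $231.08
2 | $231.08 | $5.00 | $48.00 | $188.08
3 | $188.08 | $4.00 | $39.00 | $153.08

$39.00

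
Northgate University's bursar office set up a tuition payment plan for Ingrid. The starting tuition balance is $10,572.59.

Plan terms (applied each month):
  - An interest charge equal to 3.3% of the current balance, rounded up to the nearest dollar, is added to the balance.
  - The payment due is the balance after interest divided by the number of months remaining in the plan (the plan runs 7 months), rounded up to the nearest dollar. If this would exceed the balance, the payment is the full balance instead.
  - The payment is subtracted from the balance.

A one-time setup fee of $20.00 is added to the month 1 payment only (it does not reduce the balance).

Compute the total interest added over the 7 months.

$1,494.00

# | Opening | Interest | Payment | Fee | End bal
1 | $10,572.59 | $349.00 | $1,561.00 | $20.00 | $9,360.59
2 | $9,360.59 | $309.00 | $1,612.00 | — | $8,057.59
3 | $8,057.59 | $266.00 | $1,665.00 | — | $6,658.59
4 | $6,658.59 | $220.00 | $1,720.00 | — | $5,158.59
5 | $5,158.59 | $171.00 | $1,777.00 | — | $3,552.59
6 | $3,552.59 | $118.00 | $1,836.00 | — | $1,834.59
7 | $1,834.59 | $61.00 | $1,895.59 | — | $0.00
Total interest: $349.00 + $309.00 + $266.00 + $220.00 + $171.00 + $118.00 + $61.00 = $1,494.00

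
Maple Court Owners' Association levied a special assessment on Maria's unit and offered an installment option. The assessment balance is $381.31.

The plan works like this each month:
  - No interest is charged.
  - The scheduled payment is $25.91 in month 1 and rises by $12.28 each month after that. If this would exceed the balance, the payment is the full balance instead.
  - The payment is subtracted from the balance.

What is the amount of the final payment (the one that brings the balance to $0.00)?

# | Opening | Payment | End bal
1 | $381.31 | $25.91 | $355.40
2 | $355.40 | $38.19 | $317.21
3 | $317.21 | $50.47 | $266.74
4 | $266.74 | $62.75 | $203.99
5 | $203.99 | $75.03 | $128.96
6 | $128.96 | $87.31 | $41.65
7 | $41.65 | $41.65 | $0.00

$41.65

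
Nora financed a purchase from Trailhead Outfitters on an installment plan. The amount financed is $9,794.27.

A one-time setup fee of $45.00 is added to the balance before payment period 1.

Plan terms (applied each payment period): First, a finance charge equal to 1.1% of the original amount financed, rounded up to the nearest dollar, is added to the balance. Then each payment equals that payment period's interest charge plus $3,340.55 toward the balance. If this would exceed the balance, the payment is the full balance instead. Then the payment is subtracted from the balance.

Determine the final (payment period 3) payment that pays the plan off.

$3,266.17

Payment period 1: opening $9,839.27; interest $108.00 → $9,947.27; payment $3,448.55; balance $6,498.72
Payment period 2: opening $6,498.72; interest $108.00 → $6,606.72; payment $3,448.55; balance $3,158.17
Payment period 3: opening $3,158.17; interest $108.00 → $3,266.17; payment $3,266.17; balance $0.00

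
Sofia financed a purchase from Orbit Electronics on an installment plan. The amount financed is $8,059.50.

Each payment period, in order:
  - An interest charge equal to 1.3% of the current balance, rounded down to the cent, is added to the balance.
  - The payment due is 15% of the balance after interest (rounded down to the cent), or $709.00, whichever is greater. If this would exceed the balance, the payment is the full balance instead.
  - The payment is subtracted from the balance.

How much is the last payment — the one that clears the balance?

Payment period 1: opening $8,059.50; interest $104.77 → $8,164.27; payment $1,224.64; balance $6,939.63
Payment period 2: opening $6,939.63; interest $90.21 → $7,029.84; payment $1,054.47; balance $5,975.37
Payment period 3: opening $5,975.37; interest $77.67 → $6,053.04; payment $907.95; balance $5,145.09
Payment period 4: opening $5,145.09; interest $66.88 → $5,211.97; payment $781.79; balance $4,430.18
Payment period 5: opening $4,430.18; interest $57.59 → $4,487.77; payment $709.00; balance $3,778.77
Payment period 6: opening $3,778.77; interest $49.12 → $3,827.89; payment $709.00; balance $3,118.89
Payment period 7: opening $3,118.89; interest $40.54 → $3,159.43; payment $709.00; balance $2,450.43
Payment period 8: opening $2,450.43; interest $31.85 → $2,482.28; payment $709.00; balance $1,773.28
Payment period 9: opening $1,773.28; interest $23.05 → $1,796.33; payment $709.00; balance $1,087.33
Payment period 10: opening $1,087.33; interest $14.13 → $1,101.46; payment $709.00; balance $392.46
Payment period 11: opening $392.46; interest $5.10 → $397.56; payment $397.56; balance $0.00

$397.56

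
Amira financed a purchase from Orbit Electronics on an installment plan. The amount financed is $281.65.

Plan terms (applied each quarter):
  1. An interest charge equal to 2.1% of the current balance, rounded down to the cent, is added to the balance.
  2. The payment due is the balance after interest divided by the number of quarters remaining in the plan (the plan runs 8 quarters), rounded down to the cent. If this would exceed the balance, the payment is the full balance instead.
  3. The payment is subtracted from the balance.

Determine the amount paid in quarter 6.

Quarter 1: opening $281.65; interest $5.91 → $287.56; payment $35.94; balance $251.62
Quarter 2: opening $251.62; interest $5.28 → $256.90; payment $36.70; balance $220.20
Quarter 3: opening $220.20; interest $4.62 → $224.82; payment $37.47; balance $187.35
Quarter 4: opening $187.35; interest $3.93 → $191.28; payment $38.25; balance $153.03
Quarter 5: opening $153.03; interest $3.21 → $156.24; payment $39.06; balance $117.18
Quarter 6: opening $117.18; interest $2.46 → $119.64; payment $39.88; balance $79.76

$39.88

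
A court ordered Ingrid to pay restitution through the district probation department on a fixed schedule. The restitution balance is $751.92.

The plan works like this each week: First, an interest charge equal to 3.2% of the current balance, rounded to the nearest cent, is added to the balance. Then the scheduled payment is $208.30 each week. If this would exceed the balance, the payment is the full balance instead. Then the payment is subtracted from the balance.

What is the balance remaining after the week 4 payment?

Week 1: $751.92 +$24.06 interest = $775.98; pay $208.30 → $567.68
Week 2: $567.68 +$18.17 interest = $585.85; pay $208.30 → $377.55
Week 3: $377.55 +$12.08 interest = $389.63; pay $208.30 → $181.33
Week 4: $181.33 +$5.80 interest = $187.13; pay $187.13 → $0.00

$0.00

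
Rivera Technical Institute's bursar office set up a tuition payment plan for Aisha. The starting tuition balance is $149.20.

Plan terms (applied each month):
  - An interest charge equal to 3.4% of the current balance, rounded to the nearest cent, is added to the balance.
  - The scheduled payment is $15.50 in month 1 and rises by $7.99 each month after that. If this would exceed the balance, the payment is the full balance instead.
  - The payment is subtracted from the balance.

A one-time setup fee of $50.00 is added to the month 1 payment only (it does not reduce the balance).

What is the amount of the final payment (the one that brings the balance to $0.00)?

Month 1: $149.20 +$5.07 interest = $154.27; pay $15.50 (+ $50.00 fee) → $138.77
Month 2: $138.77 +$4.72 interest = $143.49; pay $23.49 → $120.00
Month 3: $120.00 +$4.08 interest = $124.08; pay $31.48 → $92.60
Month 4: $92.60 +$3.15 interest = $95.75; pay $39.47 → $56.28
Month 5: $56.28 +$1.91 interest = $58.19; pay $47.46 → $10.73
Month 6: $10.73 +$0.36 interest = $11.09; pay $11.09 → $0.00

$11.09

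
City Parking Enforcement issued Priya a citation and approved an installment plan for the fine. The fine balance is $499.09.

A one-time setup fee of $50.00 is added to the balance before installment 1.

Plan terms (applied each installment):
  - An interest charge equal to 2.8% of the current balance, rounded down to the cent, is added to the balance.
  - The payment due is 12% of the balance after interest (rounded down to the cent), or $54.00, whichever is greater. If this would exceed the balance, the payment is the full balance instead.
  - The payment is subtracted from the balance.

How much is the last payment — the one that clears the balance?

$31.03

# | Opening | Interest | Payment | End bal
1 | $549.09 | $15.37 | $67.73 | $496.73
2 | $496.73 | $13.90 | $61.27 | $449.36
3 | $449.36 | $12.58 | $55.43 | $406.51
4 | $406.51 | $11.38 | $54.00 | $363.89
5 | $363.89 | $10.18 | $54.00 | $320.07
6 | $320.07 | $8.96 | $54.00 | $275.03
7 | $275.03 | $7.70 | $54.00 | $228.73
8 | $228.73 | $6.40 | $54.00 | $181.13
9 | $181.13 | $5.07 | $54.00 | $132.20
10 | $132.20 | $3.70 | $54.00 | $81.90
11 | $81.90 | $2.29 | $54.00 | $30.19
12 | $30.19 | $0.84 | $31.03 | $0.00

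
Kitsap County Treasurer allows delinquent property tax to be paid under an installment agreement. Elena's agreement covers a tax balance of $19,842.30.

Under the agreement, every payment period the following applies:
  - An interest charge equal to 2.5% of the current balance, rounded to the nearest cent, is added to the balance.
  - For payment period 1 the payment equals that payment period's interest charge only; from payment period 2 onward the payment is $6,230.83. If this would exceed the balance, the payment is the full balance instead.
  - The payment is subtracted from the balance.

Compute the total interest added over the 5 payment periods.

$1,605.65

Payment period 1: $19,842.30 +$496.06 interest = $20,338.36; pay $496.06 → $19,842.30
Payment period 2: $19,842.30 +$496.06 interest = $20,338.36; pay $6,230.83 → $14,107.53
Payment period 3: $14,107.53 +$352.69 interest = $14,460.22; pay $6,230.83 → $8,229.39
Payment period 4: $8,229.39 +$205.73 interest = $8,435.12; pay $6,230.83 → $2,204.29
Payment period 5: $2,204.29 +$55.11 interest = $2,259.40; pay $2,259.40 → $0.00
Total interest: $496.06 + $496.06 + $352.69 + $205.73 + $55.11 = $1,605.65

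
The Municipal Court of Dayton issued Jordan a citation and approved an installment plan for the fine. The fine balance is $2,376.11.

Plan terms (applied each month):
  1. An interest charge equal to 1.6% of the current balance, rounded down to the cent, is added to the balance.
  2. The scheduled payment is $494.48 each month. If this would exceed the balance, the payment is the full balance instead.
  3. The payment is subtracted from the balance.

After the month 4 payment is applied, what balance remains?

Month 1: opening $2,376.11; interest $38.01 → $2,414.12; payment $494.48; balance $1,919.64
Month 2: opening $1,919.64; interest $30.71 → $1,950.35; payment $494.48; balance $1,455.87
Month 3: opening $1,455.87; interest $23.29 → $1,479.16; payment $494.48; balance $984.68
Month 4: opening $984.68; interest $15.75 → $1,000.43; payment $494.48; balance $505.95

$505.95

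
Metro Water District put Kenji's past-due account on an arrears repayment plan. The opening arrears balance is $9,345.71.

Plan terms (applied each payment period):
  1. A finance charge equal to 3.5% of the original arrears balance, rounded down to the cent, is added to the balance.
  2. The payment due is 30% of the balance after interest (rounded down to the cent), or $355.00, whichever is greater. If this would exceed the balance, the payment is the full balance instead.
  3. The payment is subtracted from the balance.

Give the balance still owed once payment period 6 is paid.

$1,772.94

Payment period 1: opening $9,345.71; interest $327.09 → $9,672.80; payment $2,901.84; balance $6,770.96
Payment period 2: opening $6,770.96; interest $327.09 → $7,098.05; payment $2,129.41; balance $4,968.64
Payment period 3: opening $4,968.64; interest $327.09 → $5,295.73; payment $1,588.71; balance $3,707.02
Payment period 4: opening $3,707.02; interest $327.09 → $4,034.11; payment $1,210.23; balance $2,823.88
Payment period 5: opening $2,823.88; interest $327.09 → $3,150.97; payment $945.29; balance $2,205.68
Payment period 6: opening $2,205.68; interest $327.09 → $2,532.77; payment $759.83; balance $1,772.94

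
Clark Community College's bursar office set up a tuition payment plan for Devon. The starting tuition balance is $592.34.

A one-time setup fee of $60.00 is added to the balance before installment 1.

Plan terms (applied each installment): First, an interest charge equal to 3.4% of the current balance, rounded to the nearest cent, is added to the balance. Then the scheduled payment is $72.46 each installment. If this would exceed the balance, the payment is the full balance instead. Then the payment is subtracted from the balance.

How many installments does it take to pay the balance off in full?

Installment 1: $652.34 +$22.18 interest = $674.52; pay $72.46 → $602.06
Installment 2: $602.06 +$20.47 interest = $622.53; pay $72.46 → $550.07
Installment 3: $550.07 +$18.70 interest = $568.77; pay $72.46 → $496.31
Installment 4: $496.31 +$16.87 interest = $513.18; pay $72.46 → $440.72
Installment 5: $440.72 +$14.98 interest = $455.70; pay $72.46 → $383.24
Installment 6: $383.24 +$13.03 interest = $396.27; pay $72.46 → $323.81
Installment 7: $323.81 +$11.01 interest = $334.82; pay $72.46 → $262.36
Installment 8: $262.36 +$8.92 interest = $271.28; pay $72.46 → $198.82
Installment 9: $198.82 +$6.76 interest = $205.58; pay $72.46 → $133.12
Installment 10: $133.12 +$4.53 interest = $137.65; pay $72.46 → $65.19
Installment 11: $65.19 +$2.22 interest = $67.41; pay $67.41 → $0.00
Balance reaches $0.00 in installment 11.

11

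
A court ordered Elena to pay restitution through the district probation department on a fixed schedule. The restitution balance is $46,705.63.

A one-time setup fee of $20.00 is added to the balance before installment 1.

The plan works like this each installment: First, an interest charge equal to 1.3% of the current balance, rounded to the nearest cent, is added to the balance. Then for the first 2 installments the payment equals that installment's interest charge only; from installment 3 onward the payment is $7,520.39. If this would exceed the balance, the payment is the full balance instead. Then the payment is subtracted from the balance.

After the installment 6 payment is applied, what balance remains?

$18,529.90

Installment 1: opening $46,725.63; interest $607.43 → $47,333.06; payment $607.43; balance $46,725.63
Installment 2: opening $46,725.63; interest $607.43 → $47,333.06; payment $607.43; balance $46,725.63
Installment 3: opening $46,725.63; interest $607.43 → $47,333.06; payment $7,520.39; balance $39,812.67
Installment 4: opening $39,812.67; interest $517.56 → $40,330.23; payment $7,520.39; balance $32,809.84
Installment 5: opening $32,809.84; interest $426.53 → $33,236.37; payment $7,520.39; balance $25,715.98
Installment 6: opening $25,715.98; interest $334.31 → $26,050.29; payment $7,520.39; balance $18,529.90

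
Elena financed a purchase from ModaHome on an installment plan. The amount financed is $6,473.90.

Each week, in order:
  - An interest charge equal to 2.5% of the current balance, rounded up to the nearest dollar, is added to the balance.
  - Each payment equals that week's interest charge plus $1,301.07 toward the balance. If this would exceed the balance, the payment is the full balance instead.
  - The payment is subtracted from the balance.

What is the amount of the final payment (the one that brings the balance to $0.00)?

Week 1: opening $6,473.90; interest $162.00 → $6,635.90; payment $1,463.07; balance $5,172.83
Week 2: opening $5,172.83; interest $130.00 → $5,302.83; payment $1,431.07; balance $3,871.76
Week 3: opening $3,871.76; interest $97.00 → $3,968.76; payment $1,398.07; balance $2,570.69
Week 4: opening $2,570.69; interest $65.00 → $2,635.69; payment $1,366.07; balance $1,269.62
Week 5: opening $1,269.62; interest $32.00 → $1,301.62; payment $1,301.62; balance $0.00

$1,301.62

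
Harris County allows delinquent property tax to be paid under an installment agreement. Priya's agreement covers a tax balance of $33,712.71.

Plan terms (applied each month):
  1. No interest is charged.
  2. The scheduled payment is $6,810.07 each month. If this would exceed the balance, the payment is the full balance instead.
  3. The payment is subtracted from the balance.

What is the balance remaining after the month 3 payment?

$13,282.50

# | Opening | Payment | End bal
1 | $33,712.71 | $6,810.07 | $26,902.64
2 | $26,902.64 | $6,810.07 | $20,092.57
3 | $20,092.57 | $6,810.07 | $13,282.50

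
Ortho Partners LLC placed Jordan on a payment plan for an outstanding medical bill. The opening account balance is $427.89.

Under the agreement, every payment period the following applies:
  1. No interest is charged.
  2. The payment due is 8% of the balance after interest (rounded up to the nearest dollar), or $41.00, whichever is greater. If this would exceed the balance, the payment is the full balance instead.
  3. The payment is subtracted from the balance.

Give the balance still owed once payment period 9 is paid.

$58.89

Payment period 1: $427.89 − $41.00 → $386.89
Payment period 2: $386.89 − $41.00 → $345.89
Payment period 3: $345.89 − $41.00 → $304.89
Payment period 4: $304.89 − $41.00 → $263.89
Payment period 5: $263.89 − $41.00 → $222.89
Payment period 6: $222.89 − $41.00 → $181.89
Payment period 7: $181.89 − $41.00 → $140.89
Payment period 8: $140.89 − $41.00 → $99.89
Payment period 9: $99.89 − $41.00 → $58.89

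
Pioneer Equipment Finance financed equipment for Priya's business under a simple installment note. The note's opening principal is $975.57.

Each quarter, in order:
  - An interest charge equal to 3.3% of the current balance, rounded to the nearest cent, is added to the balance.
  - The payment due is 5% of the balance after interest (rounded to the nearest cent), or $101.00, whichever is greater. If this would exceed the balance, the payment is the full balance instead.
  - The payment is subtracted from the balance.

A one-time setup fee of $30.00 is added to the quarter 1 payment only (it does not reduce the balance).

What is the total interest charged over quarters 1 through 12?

$218.69

# | Opening | Interest | Payment | Fee | End bal
1 | $975.57 | $32.19 | $101.00 | $30.00 | $906.76
2 | $906.76 | $29.92 | $101.00 | — | $835.68
3 | $835.68 | $27.58 | $101.00 | — | $762.26
4 | $762.26 | $25.15 | $101.00 | — | $686.41
5 | $686.41 | $22.65 | $101.00 | — | $608.06
6 | $608.06 | $20.07 | $101.00 | — | $527.13
7 | $527.13 | $17.40 | $101.00 | — | $443.53
8 | $443.53 | $14.64 | $101.00 | — | $357.17
9 | $357.17 | $11.79 | $101.00 | — | $267.96
10 | $267.96 | $8.84 | $101.00 | — | $175.80
11 | $175.80 | $5.80 | $101.00 | — | $80.60
12 | $80.60 | $2.66 | $83.26 | — | $0.00
Total interest: $32.19 + $29.92 + $27.58 + $25.15 + $22.65 + $20.07 + $17.40 + $14.64 + $11.79 + $8.84 + $5.80 + $2.66 = $218.69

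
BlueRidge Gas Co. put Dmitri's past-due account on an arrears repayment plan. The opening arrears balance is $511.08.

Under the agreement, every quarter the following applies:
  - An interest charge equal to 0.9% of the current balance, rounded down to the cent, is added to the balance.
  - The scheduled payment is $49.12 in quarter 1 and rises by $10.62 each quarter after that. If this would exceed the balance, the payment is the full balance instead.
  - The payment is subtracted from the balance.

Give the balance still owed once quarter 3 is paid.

Quarter 1: opening $511.08; interest $4.59 → $515.67; payment $49.12; balance $466.55
Quarter 2: opening $466.55; interest $4.19 → $470.74; payment $59.74; balance $411.00
Quarter 3: opening $411.00; interest $3.69 → $414.69; payment $70.36; balance $344.33

$344.33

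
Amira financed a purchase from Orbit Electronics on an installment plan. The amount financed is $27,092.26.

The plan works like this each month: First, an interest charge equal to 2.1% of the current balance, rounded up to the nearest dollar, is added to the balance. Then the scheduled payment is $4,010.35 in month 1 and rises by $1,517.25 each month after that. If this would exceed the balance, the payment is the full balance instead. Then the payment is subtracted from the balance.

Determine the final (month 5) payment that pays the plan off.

$3,734.36

Month 1: $27,092.26 +$569.00 interest = $27,661.26; pay $4,010.35 → $23,650.91
Month 2: $23,650.91 +$497.00 interest = $24,147.91; pay $5,527.60 → $18,620.31
Month 3: $18,620.31 +$392.00 interest = $19,012.31; pay $7,044.85 → $11,967.46
Month 4: $11,967.46 +$252.00 interest = $12,219.46; pay $8,562.10 → $3,657.36
Month 5: $3,657.36 +$77.00 interest = $3,734.36; pay $3,734.36 → $0.00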